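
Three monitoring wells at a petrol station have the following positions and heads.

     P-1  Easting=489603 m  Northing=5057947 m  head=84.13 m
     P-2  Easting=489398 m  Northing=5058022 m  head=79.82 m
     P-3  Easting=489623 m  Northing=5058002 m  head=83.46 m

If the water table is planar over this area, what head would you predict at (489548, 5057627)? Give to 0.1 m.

88.9 m

Taking P-1 as reference: P-2−P-1 = (-205, 75, -4.31); P-3−P-1 = (20, 55, -0.67).
Determinant of the coordinate differences = (-205)·55 − 20·75 = -12775.
∂h/∂x = [(-4.31)·55 − (-0.67)·75] / -12775 = +0.01462
∂h/∂y = [(-205)·(-0.67) − 20·(-4.31)] / -12775 = -0.01750
h(489548, 5057627) = 84.13 + (+0.01462)·(-55) + (-0.01750)·(-320) = 84.13 -0.804 +5.600 = 88.925 m.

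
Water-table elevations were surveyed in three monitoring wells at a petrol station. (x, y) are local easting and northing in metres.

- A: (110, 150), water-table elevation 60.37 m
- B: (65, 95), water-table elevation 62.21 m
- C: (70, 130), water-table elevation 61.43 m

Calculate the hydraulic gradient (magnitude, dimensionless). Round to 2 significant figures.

Taking A as reference: B−A = (-45, -55, +1.84); C−A = (-40, -20, +1.06).
Determinant of the coordinate differences = (-45)·(-20) − (-40)·(-55) = -1300.
∂h/∂x = [(+1.84)·(-20) − (+1.06)·(-55)] / -1300 = -0.01654
∂h/∂y = [(-45)·(+1.06) − (-40)·(+1.84)] / -1300 = -0.01992
|∇h| = √(-0.01654² + -0.01992²) = 0.02589

0.026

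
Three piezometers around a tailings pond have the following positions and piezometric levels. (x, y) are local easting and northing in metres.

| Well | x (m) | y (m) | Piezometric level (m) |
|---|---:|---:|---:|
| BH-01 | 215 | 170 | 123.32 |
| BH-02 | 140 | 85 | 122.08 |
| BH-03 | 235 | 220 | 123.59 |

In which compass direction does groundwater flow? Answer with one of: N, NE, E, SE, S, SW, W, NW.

W

With h = a·x + b·y + c and BH-01 as origin, the differences give:
  (-75)·a + (-85)·b = -1.24
  20·a + 50·b = +0.27
Eliminate b (×50 and ×(-85), subtract): -2050·a = -39.050 → a = ∂h/∂x = +0.01905
Back-substitute: b = ∂h/∂y = -0.002220.
Flow = −∇h = (-0.01905 east, +0.002220 north), which points west.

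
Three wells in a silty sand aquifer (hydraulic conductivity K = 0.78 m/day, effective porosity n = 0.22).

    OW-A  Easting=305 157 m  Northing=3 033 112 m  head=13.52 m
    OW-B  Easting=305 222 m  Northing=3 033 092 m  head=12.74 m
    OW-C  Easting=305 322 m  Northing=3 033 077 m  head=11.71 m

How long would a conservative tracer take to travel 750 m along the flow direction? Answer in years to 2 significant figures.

Taking OW-A as reference: OW-B−OW-A = (65, -20, -0.78); OW-C−OW-A = (165, -35, -1.81).
Solve a·Δx + b·Δy = Δh: det = 65·(-35) − 165·(-20) = 1025.
∂h/∂x = [(-0.78)·(-35) − (-1.81)·(-20)] / 1025 = -0.008683
∂h/∂y = [65·(-1.81) − 165·(-0.78)] / 1025 = +0.01078
|∇h| = √(-0.008683² + 0.01078²) = 0.01384
Seepage velocity v = K·i/n = 0.78 × 0.01384 / 0.22 = 0.04907 m/day.
t = 750 / 0.04907 = 1.528e+04 days = 41.8 years.

42 years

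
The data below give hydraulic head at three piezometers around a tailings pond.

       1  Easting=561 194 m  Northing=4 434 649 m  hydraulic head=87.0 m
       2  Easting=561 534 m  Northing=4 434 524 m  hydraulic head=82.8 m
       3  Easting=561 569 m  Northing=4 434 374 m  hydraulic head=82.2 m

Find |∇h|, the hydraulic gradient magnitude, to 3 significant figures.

0.0120

Taking 1 as reference: 2−1 = (340, -125, -4.2); 3−1 = (375, -275, -4.8).
Solve a·Δx + b·Δy = Δh: det = 340·(-275) − 375·(-125) = -46625.
∂h/∂x = [(-4.2)·(-275) − (-4.8)·(-125)] / -46625 = -0.01190
∂h/∂y = [340·(-4.8) − 375·(-4.2)] / -46625 = +0.001223
|∇h| = √(-0.01190² + 0.001223²) = 0.01196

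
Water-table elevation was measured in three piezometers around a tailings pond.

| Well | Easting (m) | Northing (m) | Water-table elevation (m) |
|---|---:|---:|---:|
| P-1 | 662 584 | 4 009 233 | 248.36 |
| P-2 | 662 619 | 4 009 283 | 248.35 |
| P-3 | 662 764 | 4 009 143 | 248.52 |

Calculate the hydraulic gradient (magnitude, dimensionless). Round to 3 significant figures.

0.000844

With h = a·x + b·y + c and P-1 as origin, the differences give:
  35·a + 50·b = -0.01
  180·a + (-90)·b = +0.16
Eliminate b (×(-90) and ×50, subtract): -12150·a = -7.100 → a = ∂h/∂x = +0.0005844
Back-substitute: b = ∂h/∂y = -0.0006091.
|∇h| = √(0.0005844² + -0.0006091²) = 0.0008441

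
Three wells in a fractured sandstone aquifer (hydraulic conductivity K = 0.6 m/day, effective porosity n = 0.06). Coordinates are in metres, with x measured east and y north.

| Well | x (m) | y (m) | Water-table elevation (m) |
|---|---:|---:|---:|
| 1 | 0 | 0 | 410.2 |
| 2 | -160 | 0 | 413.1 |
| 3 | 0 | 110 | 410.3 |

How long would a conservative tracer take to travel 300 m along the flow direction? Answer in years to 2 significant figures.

4.5 years

∂h/∂x = (413.1 − 410.2) / (-160 − 0) = -0.01813
∂h/∂y = (410.3 − 410.2) / (110 − 0) = +0.0009091
|∇h| = √(-0.01813² + 0.0009091²) = 0.01815
Seepage velocity v = K·i/n = 0.6 × 0.01815 / 0.06 = 0.1815 m/day.
t = 300 / 0.1815 = 1653 days = 4.53 years.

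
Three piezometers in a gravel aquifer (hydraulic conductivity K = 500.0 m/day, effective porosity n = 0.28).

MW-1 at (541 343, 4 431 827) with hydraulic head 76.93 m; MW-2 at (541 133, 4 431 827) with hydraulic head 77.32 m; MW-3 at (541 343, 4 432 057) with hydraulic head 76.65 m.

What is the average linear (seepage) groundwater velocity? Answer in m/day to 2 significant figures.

∂h/∂x = (77.32 − 76.93) / (541133 − 541343) = -0.001857
∂h/∂y = (76.65 − 76.93) / (4432057 − 4431827) = -0.001217
|∇h| = √(-0.001857² + -0.001217²) = 0.00222
Seepage velocity v = K·i/n = 500.0 × 0.00222 / 0.28 = 3.964 m/day.

4.0 m/day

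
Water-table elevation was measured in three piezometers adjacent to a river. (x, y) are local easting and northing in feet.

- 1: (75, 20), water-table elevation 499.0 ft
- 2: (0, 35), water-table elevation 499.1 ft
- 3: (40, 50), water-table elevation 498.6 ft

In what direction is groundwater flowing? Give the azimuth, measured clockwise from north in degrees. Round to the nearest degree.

015°

Taking 1 as reference: 2−1 = (-75, 15, +0.1); 3−1 = (-35, 30, -0.4).
Solve a·Δx + b·Δy = Δh: det = (-75)·30 − (-35)·15 = -1725.
∂h/∂x = [(+0.1)·30 − (-0.4)·15] / -1725 = -0.005217
∂h/∂y = [(-75)·(-0.4) − (-35)·(+0.1)] / -1725 = -0.01942
Flow direction (−∇h) has components (+0.005217 E, +0.01942 N).
Azimuth = atan2(E, N) = atan2(+0.005217, +0.01942) = 15.0° ≈ 015°.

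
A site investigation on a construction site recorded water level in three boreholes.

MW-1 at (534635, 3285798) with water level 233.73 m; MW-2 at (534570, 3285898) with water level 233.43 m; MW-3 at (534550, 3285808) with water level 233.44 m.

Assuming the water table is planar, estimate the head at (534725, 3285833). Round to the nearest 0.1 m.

With h = a·x + b·y + c and MW-1 as origin, the differences give:
  (-65)·a + 100·b = -0.30
  (-85)·a + 10·b = -0.29
Eliminate b (×10 and ×100, subtract): 7850·a = 26.000 → a = ∂h/∂x = +0.003312
Back-substitute: b = ∂h/∂y = -0.0008471.
h(534725, 3285833) = 233.73 + (+0.003312)·(90) + (-0.0008471)·(35) = 233.73 +0.298 -0.030 = 233.998 m.

234.0 m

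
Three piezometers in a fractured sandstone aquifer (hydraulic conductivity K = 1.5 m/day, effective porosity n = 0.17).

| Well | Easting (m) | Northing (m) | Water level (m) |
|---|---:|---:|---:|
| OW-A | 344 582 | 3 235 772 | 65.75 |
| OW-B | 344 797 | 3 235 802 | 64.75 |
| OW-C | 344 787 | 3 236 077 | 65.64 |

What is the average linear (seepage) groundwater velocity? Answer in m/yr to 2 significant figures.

19 m/yr

Taking OW-A as reference: OW-B−OW-A = (215, 30, -1.00); OW-C−OW-A = (205, 305, -0.11).
Solve a·Δx + b·Δy = Δh: det = 215·305 − 205·30 = 59425.
∂h/∂x = [(-1.00)·305 − (-0.11)·30] / 59425 = -0.005077
∂h/∂y = [215·(-0.11) − 205·(-1.00)] / 59425 = +0.003052
|∇h| = √(-0.005077² + 0.003052²) = 0.005924
Seepage velocity v = K·i/n = 1.5 × 0.005924 / 0.17 = 0.05227 m/day = 19.09 m/yr.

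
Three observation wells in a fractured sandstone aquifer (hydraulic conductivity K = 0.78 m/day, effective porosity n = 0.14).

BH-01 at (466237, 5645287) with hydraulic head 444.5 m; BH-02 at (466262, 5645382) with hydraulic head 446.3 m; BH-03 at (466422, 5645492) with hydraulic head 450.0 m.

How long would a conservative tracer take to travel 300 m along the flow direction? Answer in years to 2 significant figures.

7.4 years

Three-point gradient (reference BH-01): Δ to BH-02 = (25, 95, +1.8), Δ to BH-03 = (185, 205, +5.5).
∂h/∂x = +0.01233, ∂h/∂y = +0.01570 (det = -12450).
|∇h| = √(0.01233² + 0.01570²) = 0.01996
Seepage velocity v = K·i/n = 0.78 × 0.01996 / 0.14 = 0.1112 m/day.
t = 300 / 0.1112 = 2698 days = 7.39 years.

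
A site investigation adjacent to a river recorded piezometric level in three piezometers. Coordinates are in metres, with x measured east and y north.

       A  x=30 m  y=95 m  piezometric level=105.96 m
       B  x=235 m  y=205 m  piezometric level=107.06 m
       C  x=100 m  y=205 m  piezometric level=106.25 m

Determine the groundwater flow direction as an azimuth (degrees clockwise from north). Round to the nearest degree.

281°

With h = a·x + b·y + c and A as origin, the differences give:
  205·a + 110·b = +1.10
  70·a + 110·b = +0.29
Eliminate b (×110 and ×110, subtract): 14850·a = 89.100 → a = ∂h/∂x = +0.006000
Back-substitute: b = ∂h/∂y = -0.001182.
Flow direction (−∇h) has components (-0.006000 E, +0.001182 N).
Azimuth = atan2(E, N) = atan2(-0.006000, +0.001182) = 281.1° ≈ 281°.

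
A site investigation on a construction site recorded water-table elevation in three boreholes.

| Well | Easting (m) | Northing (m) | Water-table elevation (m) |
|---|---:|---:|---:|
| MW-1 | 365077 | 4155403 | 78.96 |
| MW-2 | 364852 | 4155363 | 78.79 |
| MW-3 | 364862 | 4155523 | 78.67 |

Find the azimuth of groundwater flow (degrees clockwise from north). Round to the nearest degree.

312°

Differences from MW-1: to MW-2 (Δx, Δy, Δh) = (-225, -40, -0.17); to MW-3 = (-215, 120, -0.29).
Determinant of the coordinate differences = (-225)·120 − (-215)·(-40) = -35600.
∂h/∂x = [(-0.17)·120 − (-0.29)·(-40)] / -35600 = +0.0008989
∂h/∂y = [(-225)·(-0.29) − (-215)·(-0.17)] / -35600 = -0.0008062
Flow direction (−∇h) has components (-0.0008989 E, +0.0008062 N).
Azimuth = atan2(E, N) = atan2(-0.0008989, +0.0008062) = 311.9° ≈ 312°.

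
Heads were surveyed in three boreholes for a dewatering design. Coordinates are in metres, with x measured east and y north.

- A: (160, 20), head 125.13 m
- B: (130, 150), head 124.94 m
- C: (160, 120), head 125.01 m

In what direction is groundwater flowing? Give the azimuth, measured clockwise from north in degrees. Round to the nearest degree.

317°

With h = a·x + b·y + c and A as origin, the differences give:
  (-30)·a + 130·b = -0.19
  0·a + 100·b = -0.12
Eliminate b (×100 and ×130, subtract): -3000·a = -3.400 → a = ∂h/∂x = +0.001133
Back-substitute: b = ∂h/∂y = -0.001200.
Flow direction (−∇h) has components (-0.001133 E, +0.001200 N).
Azimuth = atan2(E, N) = atan2(-0.001133, +0.001200) = 316.6° ≈ 317°.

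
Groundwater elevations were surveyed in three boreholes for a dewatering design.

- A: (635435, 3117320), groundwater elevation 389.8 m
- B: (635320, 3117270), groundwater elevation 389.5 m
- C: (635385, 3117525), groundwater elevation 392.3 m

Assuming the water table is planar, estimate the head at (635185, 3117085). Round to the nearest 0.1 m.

Three-point gradient (reference A): Δ to B = (-115, -50, -0.3), Δ to C = (-50, 205, +2.5).
∂h/∂x = -0.002435, ∂h/∂y = +0.01160 (det = -26075).
h(635185, 3117085) = 389.8 + (-0.002435)·(-250) + (+0.01160)·(-235) = 389.8 +0.609 -2.726 = 387.683 m.

387.7 m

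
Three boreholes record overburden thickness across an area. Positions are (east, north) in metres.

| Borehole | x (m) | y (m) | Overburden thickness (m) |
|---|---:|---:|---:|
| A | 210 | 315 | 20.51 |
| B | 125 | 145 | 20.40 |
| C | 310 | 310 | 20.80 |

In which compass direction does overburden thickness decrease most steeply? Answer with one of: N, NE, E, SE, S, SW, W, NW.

W

With d = a·x + b·y + c and A as origin, the differences give:
  (-85)·a + (-170)·b = -0.11
  100·a + (-5)·b = +0.29
Eliminate b (×(-5) and ×(-170), subtract): 17425·a = 49.850 → a = ∂d/∂x = +0.002861
Back-substitute: b = ∂d/∂y = -0.0007834.
Steepest decrease is along −∇f = (-0.002861 E, +0.0007834 N) → west.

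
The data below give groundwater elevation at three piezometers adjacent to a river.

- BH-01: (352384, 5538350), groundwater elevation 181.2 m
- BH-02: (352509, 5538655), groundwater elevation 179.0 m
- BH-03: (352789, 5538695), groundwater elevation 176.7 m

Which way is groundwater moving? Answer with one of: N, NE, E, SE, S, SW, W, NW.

With h = a·x + b·y + c and BH-01 as origin, the differences give:
  125·a + 305·b = -2.2
  405·a + 345·b = -4.5
Eliminate b (×345 and ×305, subtract): -80400·a = 613.50 → a = ∂h/∂x = -0.007631
Back-substitute: b = ∂h/∂y = -0.004086.
Flow = −∇h = (+0.007631 east, +0.004086 north), which points northeast.

NE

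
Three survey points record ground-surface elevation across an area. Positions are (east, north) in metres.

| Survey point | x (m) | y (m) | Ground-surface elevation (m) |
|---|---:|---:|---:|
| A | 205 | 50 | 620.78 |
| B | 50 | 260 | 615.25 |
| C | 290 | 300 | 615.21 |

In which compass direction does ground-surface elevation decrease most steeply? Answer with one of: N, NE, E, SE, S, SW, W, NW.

N

Taking A as reference: B−A = (-155, 210, -5.53); C−A = (85, 250, -5.57).
Determinant of the coordinate differences = (-155)·250 − 85·210 = -56600.
∂z/∂x = [(-5.53)·250 − (-5.57)·210] / -56600 = +0.003760
∂z/∂y = [(-155)·(-5.57) − 85·(-5.53)] / -56600 = -0.02356
Steepest decrease is along −∇f = (-0.003760 E, +0.02356 N) → north.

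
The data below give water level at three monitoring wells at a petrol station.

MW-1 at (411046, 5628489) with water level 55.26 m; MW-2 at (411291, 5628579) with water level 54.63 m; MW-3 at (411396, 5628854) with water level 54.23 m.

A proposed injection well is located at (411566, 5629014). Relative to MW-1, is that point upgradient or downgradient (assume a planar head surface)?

downgradient

Differences from MW-1: to MW-2 (Δx, Δy, Δh) = (245, 90, -0.63); to MW-3 = (350, 365, -1.03).
Solve a·Δx + b·Δy = Δh: det = 245·365 − 350·90 = 57925.
∂h/∂x = [(-0.63)·365 − (-1.03)·90] / 57925 = -0.002369
∂h/∂y = [245·(-1.03) − 350·(-0.63)] / 57925 = -0.0005498
Head at (411566, 5629014) = 55.26 + (-0.002369)·(520) + (-0.0005498)·(525) = 53.74 m.
That is lower than the 55.26 m at MW-1, so the point is downgradient.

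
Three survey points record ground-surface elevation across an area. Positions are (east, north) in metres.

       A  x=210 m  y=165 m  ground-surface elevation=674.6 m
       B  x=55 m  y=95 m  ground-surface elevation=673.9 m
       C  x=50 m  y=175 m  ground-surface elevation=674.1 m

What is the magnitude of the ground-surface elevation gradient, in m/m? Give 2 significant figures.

0.0043 m/m

Differences from A: to B (Δx, Δy, Δh) = (-155, -70, -0.7); to C = (-160, 10, -0.5).
Determinant of the coordinate differences = (-155)·10 − (-160)·(-70) = -12750.
∂z/∂x = [(-0.7)·10 − (-0.5)·(-70)] / -12750 = +0.003294
∂z/∂y = [(-155)·(-0.5) − (-160)·(-0.7)] / -12750 = +0.002706
|∇f| = √(0.003294² + 0.002706²) = 0.004263 m/m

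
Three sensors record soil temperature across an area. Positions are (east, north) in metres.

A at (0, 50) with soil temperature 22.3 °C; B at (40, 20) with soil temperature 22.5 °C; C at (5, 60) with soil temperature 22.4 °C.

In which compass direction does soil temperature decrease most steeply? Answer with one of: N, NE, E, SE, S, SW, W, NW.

Differences from A: to B (Δx, Δy, Δh) = (40, -30, +0.2); to C = (5, 10, +0.1).
Solve a·Δx + b·Δy = ΔT: det = 40·10 − 5·(-30) = 550.
∂T/∂x = [(+0.2)·10 − (+0.1)·(-30)] / 550 = +0.009091
∂T/∂y = [40·(+0.1) − 5·(+0.2)] / 550 = +0.005455
Steepest decrease is along −∇f = (-0.009091 E, -0.005455 N) → southwest.

SW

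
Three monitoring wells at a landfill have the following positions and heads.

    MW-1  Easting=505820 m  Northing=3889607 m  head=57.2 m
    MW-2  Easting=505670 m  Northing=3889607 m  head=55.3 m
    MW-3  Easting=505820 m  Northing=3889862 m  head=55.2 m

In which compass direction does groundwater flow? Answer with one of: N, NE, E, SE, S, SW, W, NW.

∂h/∂x = (55.3 − 57.2) / (505670 − 505820) = +0.01267
∂h/∂y = (55.2 − 57.2) / (3889862 − 3889607) = -0.007843
Flow = −∇h = (-0.01267 east, +0.007843 north), which points northwest.

NW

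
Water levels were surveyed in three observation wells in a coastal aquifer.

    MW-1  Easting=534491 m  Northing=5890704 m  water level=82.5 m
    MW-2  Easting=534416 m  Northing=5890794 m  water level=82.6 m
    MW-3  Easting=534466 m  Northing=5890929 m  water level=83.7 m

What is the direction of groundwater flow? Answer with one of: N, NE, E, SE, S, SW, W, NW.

SW

With h = a·x + b·y + c and MW-1 as origin, the differences give:
  (-75)·a + 90·b = +0.1
  (-25)·a + 225·b = +1.2
Eliminate b (×225 and ×90, subtract): -14625·a = -85.50 → a = ∂h/∂x = +0.005846
Back-substitute: b = ∂h/∂y = +0.005983.
Flow = −∇h = (-0.005846 east, -0.005983 north), which points southwest.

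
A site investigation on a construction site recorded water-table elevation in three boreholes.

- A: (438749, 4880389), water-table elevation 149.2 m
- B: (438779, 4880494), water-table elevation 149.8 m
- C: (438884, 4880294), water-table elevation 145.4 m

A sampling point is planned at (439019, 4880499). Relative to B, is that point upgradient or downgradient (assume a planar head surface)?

With h = a·x + b·y + c and A as origin, the differences give:
  30·a + 105·b = +0.6
  135·a + (-95)·b = -3.8
Eliminate b (×(-95) and ×105, subtract): -17025·a = 342.00 → a = ∂h/∂x = -0.02009
Back-substitute: b = ∂h/∂y = +0.01145.
Head at (439019, 4880499) = 149.2 + (-0.02009)·(270) + (+0.01145)·(110) = 145.04 m.
That is lower than the 149.8 m at B, so the point is downgradient.

downgradient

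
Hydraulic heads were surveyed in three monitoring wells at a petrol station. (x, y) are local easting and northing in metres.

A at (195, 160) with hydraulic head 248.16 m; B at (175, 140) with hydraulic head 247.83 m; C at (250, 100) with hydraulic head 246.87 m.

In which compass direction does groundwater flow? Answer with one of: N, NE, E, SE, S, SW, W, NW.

Differences from A: to B (Δx, Δy, Δh) = (-20, -20, -0.33); to C = (55, -60, -1.29).
Solve a·Δx + b·Δy = Δh: det = (-20)·(-60) − 55·(-20) = 2300.
∂h/∂x = [(-0.33)·(-60) − (-1.29)·(-20)] / 2300 = -0.002609
∂h/∂y = [(-20)·(-1.29) − 55·(-0.33)] / 2300 = +0.01911
Flow = −∇h = (+0.002609 east, -0.01911 north), which points south.

S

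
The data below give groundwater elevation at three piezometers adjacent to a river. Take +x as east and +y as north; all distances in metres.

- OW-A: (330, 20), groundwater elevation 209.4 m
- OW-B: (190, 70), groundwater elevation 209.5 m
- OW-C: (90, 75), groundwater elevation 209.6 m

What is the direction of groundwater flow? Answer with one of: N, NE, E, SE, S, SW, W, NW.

NE

Three-point gradient (reference OW-A): Δ to OW-B = (-140, 50, +0.1), Δ to OW-C = (-240, 55, +0.2).
∂h/∂x = -0.001047, ∂h/∂y = -0.0009302 (det = 4300).
Flow = −∇h = (+0.001047 east, +0.0009302 north), which points northeast.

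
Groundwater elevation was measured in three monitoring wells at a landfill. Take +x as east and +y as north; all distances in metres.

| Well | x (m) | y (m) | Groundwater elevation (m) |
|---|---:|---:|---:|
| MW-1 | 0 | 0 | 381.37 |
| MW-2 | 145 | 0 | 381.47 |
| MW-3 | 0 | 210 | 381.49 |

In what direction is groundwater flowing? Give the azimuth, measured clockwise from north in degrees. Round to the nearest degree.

∂h/∂x = (381.47 − 381.37) / (145 − 0) = +0.0006897
∂h/∂y = (381.49 − 381.37) / (210 − 0) = +0.0005714
Flow direction (−∇h) has components (-0.0006897 E, -0.0005714 N).
Azimuth = atan2(E, N) = atan2(-0.0006897, -0.0005714) = 230.4° ≈ 230°.

230°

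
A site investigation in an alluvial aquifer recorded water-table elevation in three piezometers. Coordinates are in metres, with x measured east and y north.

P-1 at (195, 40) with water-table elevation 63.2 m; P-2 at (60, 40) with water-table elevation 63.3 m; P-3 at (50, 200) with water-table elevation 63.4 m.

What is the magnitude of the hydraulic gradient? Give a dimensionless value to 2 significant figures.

Three-point gradient (reference P-1): Δ to P-2 = (-135, 0, +0.1), Δ to P-3 = (-145, 160, +0.2).
∂h/∂x = -0.0007407, ∂h/∂y = +0.0005787 (det = -21600).
|∇h| = √(-0.0007407² + 0.0005787²) = 0.00094

0.00094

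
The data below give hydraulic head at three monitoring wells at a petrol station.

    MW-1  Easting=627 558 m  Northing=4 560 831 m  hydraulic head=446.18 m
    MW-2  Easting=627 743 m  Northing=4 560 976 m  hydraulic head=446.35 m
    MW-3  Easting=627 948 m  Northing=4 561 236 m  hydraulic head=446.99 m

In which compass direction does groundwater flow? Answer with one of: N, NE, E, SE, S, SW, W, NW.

Taking MW-1 as reference: MW-2−MW-1 = (185, 145, +0.17); MW-3−MW-1 = (390, 405, +0.81).
Solve a·Δx + b·Δy = Δh: det = 185·405 − 390·145 = 18375.
∂h/∂x = [(+0.17)·405 − (+0.81)·145] / 18375 = -0.002645
∂h/∂y = [185·(+0.81) − 390·(+0.17)] / 18375 = +0.004547
Flow = −∇h = (+0.002645 east, -0.004547 north), which points southeast.

SE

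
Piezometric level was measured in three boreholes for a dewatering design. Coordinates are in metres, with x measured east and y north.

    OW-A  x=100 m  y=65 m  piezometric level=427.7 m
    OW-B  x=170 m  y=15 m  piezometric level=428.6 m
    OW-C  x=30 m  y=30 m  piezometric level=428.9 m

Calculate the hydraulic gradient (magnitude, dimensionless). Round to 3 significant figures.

0.0252

Taking OW-A as reference: OW-B−OW-A = (70, -50, +0.9); OW-C−OW-A = (-70, -35, +1.2).
Determinant of the coordinate differences = 70·(-35) − (-70)·(-50) = -5950.
∂h/∂x = [(+0.9)·(-35) − (+1.2)·(-50)] / -5950 = -0.004790
∂h/∂y = [70·(+1.2) − (-70)·(+0.9)] / -5950 = -0.02471
|∇h| = √(-0.004790² + -0.02471²) = 0.02517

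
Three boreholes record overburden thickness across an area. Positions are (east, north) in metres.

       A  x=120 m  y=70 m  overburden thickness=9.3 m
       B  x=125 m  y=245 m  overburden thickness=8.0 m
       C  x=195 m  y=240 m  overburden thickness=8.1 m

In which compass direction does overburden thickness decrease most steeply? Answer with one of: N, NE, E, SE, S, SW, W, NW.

N

Taking A as reference: B−A = (5, 175, -1.3); C−A = (75, 170, -1.2).
Determinant of the coordinate differences = 5·170 − 75·175 = -12275.
∂d/∂x = [(-1.3)·170 − (-1.2)·175] / -12275 = +0.0008961
∂d/∂y = [5·(-1.2) − 75·(-1.3)] / -12275 = -0.007454
Steepest decrease is along −∇f = (-0.0008961 E, +0.007454 N) → north.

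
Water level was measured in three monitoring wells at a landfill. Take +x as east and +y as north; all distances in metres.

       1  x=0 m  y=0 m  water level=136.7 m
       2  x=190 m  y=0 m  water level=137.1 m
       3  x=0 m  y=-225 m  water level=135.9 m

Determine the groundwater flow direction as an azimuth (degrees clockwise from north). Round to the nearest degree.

∂h/∂x = (137.1 − 136.7) / (190 − 0) = +0.002105
∂h/∂y = (135.9 − 136.7) / (-225 − 0) = +0.003556
Flow direction (−∇h) has components (-0.002105 E, -0.003556 N).
Azimuth = atan2(E, N) = atan2(-0.002105, -0.003556) = 210.6° ≈ 211°.

211°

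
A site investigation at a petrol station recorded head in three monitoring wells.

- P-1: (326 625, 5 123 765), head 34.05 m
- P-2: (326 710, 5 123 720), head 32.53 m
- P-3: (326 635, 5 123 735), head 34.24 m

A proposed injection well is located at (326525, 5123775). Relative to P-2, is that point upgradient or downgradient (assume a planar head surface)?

Three-point gradient (reference P-1): Δ to P-2 = (85, -45, -1.52), Δ to P-3 = (10, -30, +0.19).
∂h/∂x = -0.02579, ∂h/∂y = -0.01493 (det = -2100).
Head at (326525, 5123775) = 34.05 + (-0.02579)·(-100) + (-0.01493)·(10) = 36.48 m.
That is higher than the 32.53 m at P-2, so the point is upgradient.

upgradient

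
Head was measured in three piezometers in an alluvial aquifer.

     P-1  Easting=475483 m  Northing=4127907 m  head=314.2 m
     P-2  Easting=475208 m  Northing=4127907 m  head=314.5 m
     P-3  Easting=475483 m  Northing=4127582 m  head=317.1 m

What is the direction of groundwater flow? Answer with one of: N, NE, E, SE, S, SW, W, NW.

N

∂h/∂x = (314.5 − 314.2) / (475208 − 475483) = -0.001091
∂h/∂y = (317.1 − 314.2) / (4127582 − 4127907) = -0.008923
Flow = −∇h = (+0.001091 east, +0.008923 north), which points north.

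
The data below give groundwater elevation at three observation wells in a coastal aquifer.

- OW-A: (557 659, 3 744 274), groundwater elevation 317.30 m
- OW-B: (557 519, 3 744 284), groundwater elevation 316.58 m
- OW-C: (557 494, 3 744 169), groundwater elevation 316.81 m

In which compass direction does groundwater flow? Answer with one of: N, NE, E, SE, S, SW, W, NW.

NW

With h = a·x + b·y + c and OW-A as origin, the differences give:
  (-140)·a + 10·b = -0.72
  (-165)·a + (-105)·b = -0.49
Eliminate b (×(-105) and ×10, subtract): 16350·a = 80.500 → a = ∂h/∂x = +0.004924
Back-substitute: b = ∂h/∂y = -0.003070.
Flow = −∇h = (-0.004924 east, +0.003070 north), which points northwest.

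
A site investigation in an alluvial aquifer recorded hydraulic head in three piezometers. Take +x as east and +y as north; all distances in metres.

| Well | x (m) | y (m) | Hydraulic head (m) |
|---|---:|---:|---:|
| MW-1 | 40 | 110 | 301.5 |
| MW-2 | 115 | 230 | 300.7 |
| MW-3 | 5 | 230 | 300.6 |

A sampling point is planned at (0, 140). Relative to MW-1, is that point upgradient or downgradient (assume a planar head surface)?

downgradient

Taking MW-1 as reference: MW-2−MW-1 = (75, 120, -0.8); MW-3−MW-1 = (-35, 120, -0.9).
Solve a·Δx + b·Δy = Δh: det = 75·120 − (-35)·120 = 13200.
∂h/∂x = [(-0.8)·120 − (-0.9)·120] / 13200 = +0.0009091
∂h/∂y = [75·(-0.9) − (-35)·(-0.8)] / 13200 = -0.007235
Head at (0, 140) = 301.5 + (+0.0009091)·(-40) + (-0.007235)·(30) = 301.25 m.
That is lower than the 301.5 m at MW-1, so the point is downgradient.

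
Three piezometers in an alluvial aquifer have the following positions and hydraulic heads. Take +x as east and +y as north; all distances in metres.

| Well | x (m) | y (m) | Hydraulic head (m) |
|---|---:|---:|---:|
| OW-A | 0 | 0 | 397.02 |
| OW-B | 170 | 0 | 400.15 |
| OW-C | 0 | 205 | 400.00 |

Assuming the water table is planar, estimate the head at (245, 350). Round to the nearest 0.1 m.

406.6 m

∂h/∂x = (400.15 − 397.02) / (170 − 0) = +0.01841
∂h/∂y = (400.00 − 397.02) / (205 − 0) = +0.01454
h(245, 350) = 397.02 + (+0.01841)·(245) + (+0.01454)·(350) = 397.02 +4.511 +5.088 = 406.619 m.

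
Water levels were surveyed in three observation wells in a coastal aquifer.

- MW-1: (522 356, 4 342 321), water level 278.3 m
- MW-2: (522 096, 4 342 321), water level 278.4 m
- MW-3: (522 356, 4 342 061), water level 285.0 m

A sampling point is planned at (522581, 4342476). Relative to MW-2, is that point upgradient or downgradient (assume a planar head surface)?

∂h/∂x = (278.4 − 278.3) / (522096 − 522356) = -0.0003846
∂h/∂y = (285.0 − 278.3) / (4342061 − 4342321) = -0.02577
Head at (522581, 4342476) = 278.3 + (-0.0003846)·(225) + (-0.02577)·(155) = 274.22 m.
That is lower than the 278.4 m at MW-2, so the point is downgradient.

downgradient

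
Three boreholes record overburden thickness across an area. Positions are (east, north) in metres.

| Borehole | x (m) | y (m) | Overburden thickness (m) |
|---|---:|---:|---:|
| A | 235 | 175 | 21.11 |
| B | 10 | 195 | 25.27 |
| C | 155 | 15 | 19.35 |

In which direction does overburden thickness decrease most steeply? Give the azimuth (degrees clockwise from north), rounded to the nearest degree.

139°

Differences from A: to B (Δx, Δy, Δh) = (-225, 20, +4.16); to C = (-80, -160, -1.76).
Solve a·Δx + b·Δy = Δd: det = (-225)·(-160) − (-80)·20 = 37600.
∂d/∂x = [(+4.16)·(-160) − (-1.76)·20] / 37600 = -0.01677
∂d/∂y = [(-225)·(-1.76) − (-80)·(+4.16)] / 37600 = +0.01938
Steepest decrease is along −∇f: components (+0.01677 E, -0.01938 N).
Azimuth = atan2(+0.01677, -0.01938) = 139.1° ≈ 139°.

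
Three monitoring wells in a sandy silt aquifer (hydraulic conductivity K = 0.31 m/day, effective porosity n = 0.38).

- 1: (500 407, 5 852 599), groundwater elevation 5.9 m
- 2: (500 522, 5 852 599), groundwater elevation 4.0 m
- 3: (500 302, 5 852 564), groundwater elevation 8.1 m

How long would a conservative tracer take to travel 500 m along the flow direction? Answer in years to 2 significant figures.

79 years

With h = a·x + b·y + c and 1 as origin, the differences give:
  115·a + 0·b = -1.9
  (-105)·a + (-35)·b = +2.2
Eliminate b (×(-35) and ×0, subtract): -4025·a = 66.50 → a = ∂h/∂x = -0.01652
Back-substitute: b = ∂h/∂y = -0.01329.
|∇h| = √(-0.01652² + -0.01329²) = 0.0212
Seepage velocity v = K·i/n = 0.31 × 0.0212 / 0.38 = 0.01729 m/day.
t = 500 / 0.01729 = 2.892e+04 days = 79.2 years.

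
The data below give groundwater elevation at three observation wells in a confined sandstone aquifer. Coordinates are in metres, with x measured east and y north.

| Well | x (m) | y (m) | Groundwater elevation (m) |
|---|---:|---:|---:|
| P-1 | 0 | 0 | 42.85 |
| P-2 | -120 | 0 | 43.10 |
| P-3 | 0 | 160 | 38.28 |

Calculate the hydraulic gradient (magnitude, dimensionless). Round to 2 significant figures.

0.029

∂h/∂x = (43.10 − 42.85) / (-120 − 0) = -0.002083
∂h/∂y = (38.28 − 42.85) / (160 − 0) = -0.02856
|∇h| = √(-0.002083² + -0.02856²) = 0.02864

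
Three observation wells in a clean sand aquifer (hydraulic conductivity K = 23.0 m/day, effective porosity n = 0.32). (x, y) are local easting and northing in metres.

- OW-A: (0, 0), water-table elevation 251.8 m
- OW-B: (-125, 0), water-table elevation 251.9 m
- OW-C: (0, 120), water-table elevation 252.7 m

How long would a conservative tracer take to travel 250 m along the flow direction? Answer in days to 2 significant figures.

∂h/∂x = (251.9 − 251.8) / (-125 − 0) = -0.0008000
∂h/∂y = (252.7 − 251.8) / (120 − 0) = +0.007500
|∇h| = √(-0.0008000² + 0.007500²) = 0.007543
Seepage velocity v = K·i/n = 23.0 × 0.007543 / 0.32 = 0.5422 m/day.
t = 250 / 0.5422 = 461.1 days.

460 days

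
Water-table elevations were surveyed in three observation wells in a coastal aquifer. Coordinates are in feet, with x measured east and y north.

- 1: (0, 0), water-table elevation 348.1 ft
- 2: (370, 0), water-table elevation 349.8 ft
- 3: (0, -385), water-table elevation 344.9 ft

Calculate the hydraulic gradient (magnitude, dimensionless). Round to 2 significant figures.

0.0095

∂h/∂x = (349.8 − 348.1) / (370 − 0) = +0.004595
∂h/∂y = (344.9 − 348.1) / (-385 − 0) = +0.008312
|∇h| = √(0.004595² + 0.008312²) = 0.009498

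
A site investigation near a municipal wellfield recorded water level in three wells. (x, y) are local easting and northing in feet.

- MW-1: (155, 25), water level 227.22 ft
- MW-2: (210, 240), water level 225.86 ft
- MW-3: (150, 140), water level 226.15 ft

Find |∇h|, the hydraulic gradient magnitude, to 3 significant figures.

0.0133

Taking MW-1 as reference: MW-2−MW-1 = (55, 215, -1.36); MW-3−MW-1 = (-5, 115, -1.07).
Solve a·Δx + b·Δy = Δh: det = 55·115 − (-5)·215 = 7400.
∂h/∂x = [(-1.36)·115 − (-1.07)·215] / 7400 = +0.009953
∂h/∂y = [55·(-1.07) − (-5)·(-1.36)] / 7400 = -0.008872
|∇h| = √(0.009953² + -0.008872²) = 0.01333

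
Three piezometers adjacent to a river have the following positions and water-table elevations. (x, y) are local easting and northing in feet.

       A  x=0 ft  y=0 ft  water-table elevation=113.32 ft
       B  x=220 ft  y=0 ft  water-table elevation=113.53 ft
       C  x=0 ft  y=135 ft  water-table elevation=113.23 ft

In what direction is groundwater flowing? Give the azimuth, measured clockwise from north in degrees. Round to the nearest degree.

305°

∂h/∂x = (113.53 − 113.32) / (220 − 0) = +0.0009545
∂h/∂y = (113.23 − 113.32) / (135 − 0) = -0.0006667
Flow direction (−∇h) has components (-0.0009545 E, +0.0006667 N).
Azimuth = atan2(E, N) = atan2(-0.0009545, +0.0006667) = 304.9° ≈ 305°.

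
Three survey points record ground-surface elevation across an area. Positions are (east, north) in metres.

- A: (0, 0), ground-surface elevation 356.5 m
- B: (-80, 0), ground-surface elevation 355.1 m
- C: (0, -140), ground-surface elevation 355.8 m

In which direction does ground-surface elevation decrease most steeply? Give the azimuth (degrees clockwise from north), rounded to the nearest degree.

∂z/∂x = (355.1 − 356.5) / (-80 − 0) = +0.01750
∂z/∂y = (355.8 − 356.5) / (-140 − 0) = +0.005000
Steepest decrease is along −∇f: components (-0.01750 E, -0.005000 N).
Azimuth = atan2(-0.01750, -0.005000) = 254.1° ≈ 254°.

254°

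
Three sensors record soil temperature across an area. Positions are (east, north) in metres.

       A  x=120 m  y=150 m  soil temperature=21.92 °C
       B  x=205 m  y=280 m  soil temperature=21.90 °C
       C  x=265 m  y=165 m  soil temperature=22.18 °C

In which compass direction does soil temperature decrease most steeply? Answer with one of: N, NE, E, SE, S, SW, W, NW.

NW

Taking A as reference: B−A = (85, 130, -0.02); C−A = (145, 15, +0.26).
Determinant of the coordinate differences = 85·15 − 145·130 = -17575.
∂T/∂x = [(-0.02)·15 − (+0.26)·130] / -17575 = +0.001940
∂T/∂y = [85·(+0.26) − 145·(-0.02)] / -17575 = -0.001422
Steepest decrease is along −∇f = (-0.001940 E, +0.001422 N) → northwest.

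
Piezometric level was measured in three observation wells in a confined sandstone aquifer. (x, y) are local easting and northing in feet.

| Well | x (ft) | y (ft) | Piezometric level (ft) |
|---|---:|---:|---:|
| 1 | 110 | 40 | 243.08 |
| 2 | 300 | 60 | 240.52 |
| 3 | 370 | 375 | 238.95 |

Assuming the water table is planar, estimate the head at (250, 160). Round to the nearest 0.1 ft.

Three-point gradient (reference 1): Δ to 2 = (190, 20, -2.56), Δ to 3 = (260, 335, -4.13).
∂h/∂x = -0.01326, ∂h/∂y = -0.002038 (det = 58450).
h(250, 160) = 243.08 + (-0.01326)·(140) + (-0.002038)·(120) = 243.08 -1.856 -0.245 = 240.979 ft.

241.0 ft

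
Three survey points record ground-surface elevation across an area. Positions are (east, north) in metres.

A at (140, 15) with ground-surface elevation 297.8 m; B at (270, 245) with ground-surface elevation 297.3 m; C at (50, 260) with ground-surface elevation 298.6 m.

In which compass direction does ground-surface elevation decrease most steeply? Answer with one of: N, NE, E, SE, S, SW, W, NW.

E

Taking A as reference: B−A = (130, 230, -0.5); C−A = (-90, 245, +0.8).
Determinant of the coordinate differences = 130·245 − (-90)·230 = 52550.
∂z/∂x = [(-0.5)·245 − (+0.8)·230] / 52550 = -0.005833
∂z/∂y = [130·(+0.8) − (-90)·(-0.5)] / 52550 = +0.001123
Steepest decrease is along −∇f = (+0.005833 E, -0.001123 N) → east.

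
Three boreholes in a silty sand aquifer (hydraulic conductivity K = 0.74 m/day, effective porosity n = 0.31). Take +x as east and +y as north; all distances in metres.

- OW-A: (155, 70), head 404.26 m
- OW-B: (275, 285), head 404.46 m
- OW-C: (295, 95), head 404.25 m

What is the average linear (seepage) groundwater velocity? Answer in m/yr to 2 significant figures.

Taking OW-A as reference: OW-B−OW-A = (120, 215, +0.20); OW-C−OW-A = (140, 25, -0.01).
Solve a·Δx + b·Δy = Δh: det = 120·25 − 140·215 = -27100.
∂h/∂x = [(+0.20)·25 − (-0.01)·215] / -27100 = -0.0002638
∂h/∂y = [120·(-0.01) − 140·(+0.20)] / -27100 = +0.001077
|∇h| = √(-0.0002638² + 0.001077²) = 0.001109
Seepage velocity v = K·i/n = 0.74 × 0.001109 / 0.31 = 0.002647 m/day = 0.9668 m/yr.

0.97 m/yr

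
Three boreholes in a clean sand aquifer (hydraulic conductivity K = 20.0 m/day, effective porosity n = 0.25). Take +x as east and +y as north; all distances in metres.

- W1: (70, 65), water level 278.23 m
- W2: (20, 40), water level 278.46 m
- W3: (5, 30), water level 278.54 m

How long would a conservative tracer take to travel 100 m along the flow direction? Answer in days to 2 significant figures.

With h = a·x + b·y + c and W1 as origin, the differences give:
  (-50)·a + (-25)·b = +0.23
  (-65)·a + (-35)·b = +0.31
Eliminate b (×(-35) and ×(-25), subtract): 125·a = -0.300 → a = ∂h/∂x = -0.002400
Back-substitute: b = ∂h/∂y = -0.004400.
|∇h| = √(-0.002400² + -0.004400²) = 0.005012
Seepage velocity v = K·i/n = 20.0 × 0.005012 / 0.25 = 0.401 m/day.
t = 100 / 0.401 = 249.4 days.

250 days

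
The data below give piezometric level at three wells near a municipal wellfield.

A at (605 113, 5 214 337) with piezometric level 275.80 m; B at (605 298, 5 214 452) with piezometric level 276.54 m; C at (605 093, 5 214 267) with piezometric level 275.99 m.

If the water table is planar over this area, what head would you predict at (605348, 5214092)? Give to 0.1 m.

278.6 m

Differences from A: to B (Δx, Δy, Δh) = (185, 115, +0.74); to C = (-20, -70, +0.19).
Determinant of the coordinate differences = 185·(-70) − (-20)·115 = -10650.
∂h/∂x = [(+0.74)·(-70) − (+0.19)·115] / -10650 = +0.006915
∂h/∂y = [185·(+0.19) − (-20)·(+0.74)] / -10650 = -0.004690
h(605348, 5214092) = 275.80 + (+0.006915)·(235) + (-0.004690)·(-245) = 275.80 +1.625 +1.149 = 278.574 m.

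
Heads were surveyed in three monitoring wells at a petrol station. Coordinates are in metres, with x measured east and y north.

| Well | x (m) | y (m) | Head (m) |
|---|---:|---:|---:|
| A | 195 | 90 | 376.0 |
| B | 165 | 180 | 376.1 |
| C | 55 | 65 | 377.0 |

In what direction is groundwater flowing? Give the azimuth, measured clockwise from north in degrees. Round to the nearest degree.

080°

With h = a·x + b·y + c and A as origin, the differences give:
  (-30)·a + 90·b = +0.1
  (-140)·a + (-25)·b = +1.0
Eliminate b (×(-25) and ×90, subtract): 13350·a = -92.50 → a = ∂h/∂x = -0.006929
Back-substitute: b = ∂h/∂y = -0.001199.
Flow direction (−∇h) has components (+0.006929 E, +0.001199 N).
Azimuth = atan2(E, N) = atan2(+0.006929, +0.001199) = 80.2° ≈ 080°.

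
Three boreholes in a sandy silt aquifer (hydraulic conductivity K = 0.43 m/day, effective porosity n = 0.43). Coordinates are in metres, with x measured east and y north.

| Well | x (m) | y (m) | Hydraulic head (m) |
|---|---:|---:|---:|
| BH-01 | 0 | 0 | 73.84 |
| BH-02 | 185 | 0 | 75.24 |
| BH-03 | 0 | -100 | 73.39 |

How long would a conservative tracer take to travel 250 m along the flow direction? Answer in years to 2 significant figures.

78 years

∂h/∂x = (75.24 − 73.84) / (185 − 0) = +0.007568
∂h/∂y = (73.39 − 73.84) / (-100 − 0) = +0.004500
|∇h| = √(0.007568² + 0.004500²) = 0.008805
Seepage velocity v = K·i/n = 0.43 × 0.008805 / 0.43 = 0.008805 m/day.
t = 250 / 0.008805 = 2.839e+04 days = 77.7 years.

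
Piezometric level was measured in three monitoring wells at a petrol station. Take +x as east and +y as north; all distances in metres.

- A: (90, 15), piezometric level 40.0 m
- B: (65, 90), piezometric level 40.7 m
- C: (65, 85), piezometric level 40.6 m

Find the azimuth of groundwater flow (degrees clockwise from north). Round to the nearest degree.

238°

Taking A as reference: B−A = (-25, 75, +0.7); C−A = (-25, 70, +0.6).
Solve a·Δx + b·Δy = Δh: det = (-25)·70 − (-25)·75 = 125.
∂h/∂x = [(+0.7)·70 − (+0.6)·75] / 125 = +0.03200
∂h/∂y = [(-25)·(+0.6) − (-25)·(+0.7)] / 125 = +0.02000
Flow direction (−∇h) has components (-0.03200 E, -0.02000 N).
Azimuth = atan2(E, N) = atan2(-0.03200, -0.02000) = 238.0° ≈ 238°.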